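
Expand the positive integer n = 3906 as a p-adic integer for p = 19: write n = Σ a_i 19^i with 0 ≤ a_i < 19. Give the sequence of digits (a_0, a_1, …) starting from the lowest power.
(a_0, a_1, …) = (11, 15, 10)

Repeated division by 19 gives the digits low-to-high: 3906 = 11 + 15·19^1 + 10·19^2. Digit sequence: (11, 15, 10).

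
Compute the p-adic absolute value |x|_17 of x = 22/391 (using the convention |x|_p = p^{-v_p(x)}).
|22/391|_17 = 17

Step 1 — compute v_17(x) by factoring powers of 17 out of the numerator and denominator: v_17(22/391) = -1. Step 2 — apply |x|_p = p^{-v_p(x)} = 17^{1} = 17.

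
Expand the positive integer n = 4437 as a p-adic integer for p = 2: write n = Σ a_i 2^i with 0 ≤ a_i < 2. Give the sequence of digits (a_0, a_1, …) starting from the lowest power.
(a_0, a_1, …) = (1, 0, 1, 0, 1, 0, 1, 0, 1, 0, 0, 0, 1)

Repeated division by 2 gives the digits low-to-high: 4437 = 1 + 1·2^2 + 1·2^4 + 1·2^6 + 1·2^8 + 1·2^12. Digit sequence: (1, 0, 1, 0, 1, 0, 1, 0, 1, 0, 0, 0, 1).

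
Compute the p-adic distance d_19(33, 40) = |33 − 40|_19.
d_19(33, 40) = 1

Step 1 — x − y = 33 − 40 = -7. Step 2 — v_19(-7) = 0 (factor: -7 = −(19^0 · 7); the sign does not affect v_p). Step 3 — |x − y|_19 = 19^{0} = 1.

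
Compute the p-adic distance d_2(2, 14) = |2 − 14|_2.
d_2(2, 14) = 1/4

Step 1 — x − y = 2 − 14 = -12. Step 2 — v_2(-12) = 2 (factor: -12 = −(2^2 · 3); the sign does not affect v_p). Step 3 — |x − y|_2 = 2^{-2} = 1/4.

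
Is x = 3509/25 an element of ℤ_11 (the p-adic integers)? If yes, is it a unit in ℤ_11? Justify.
x ∈ ℤ_11 but not a unit; v_11(x) = 2 > 0

ℤ_11 = {x ∈ ℚ_11 : v_11(x) ≥ 0} and ℤ_11^× = {x ∈ ℤ_11 : v_11(x) = 0}. Here v_11(3509/25) = v_11(num) − v_11(den) = 2; compare against these criteria.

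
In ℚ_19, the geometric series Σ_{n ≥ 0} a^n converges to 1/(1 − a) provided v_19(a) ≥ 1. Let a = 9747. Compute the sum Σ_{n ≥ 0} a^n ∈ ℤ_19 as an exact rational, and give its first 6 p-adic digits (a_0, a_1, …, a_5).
Σ a^n = 1/(1 − a) = -1/9746;  first 6 digits = (1, 0, 8, 1, 7, 0)

v_19(a) = 2 ≥ 1, so the series converges in ℤ_19 to 1/(1 − a) = 1/(1 − 9747) = -1/9746. Expand this rational in ℤ_19: compute digits iteratively via d_i = x_i mod 19, x_{i+1} = (x_i − d_i)/19. The first 6 digits are (1, 0, 8, 1, 7, 0).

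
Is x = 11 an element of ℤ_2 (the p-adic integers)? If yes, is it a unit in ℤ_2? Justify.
x ∈ ℤ_2^× (unit); v_2(x) = 0

ℤ_2 = {x ∈ ℚ_2 : v_2(x) ≥ 0} and ℤ_2^× = {x ∈ ℤ_2 : v_2(x) = 0}. Here v_2(11) = v_2(num) − v_2(den) = 0; compare against these criteria.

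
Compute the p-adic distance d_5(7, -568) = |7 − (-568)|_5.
d_5(7, -568) = 1/25

Step 1 — x − y = 7 − (-568) = 575. Step 2 — v_5(575) = 2 (factor: 575 = (5^2 · 23); the sign does not affect v_p). Step 3 — |x − y|_5 = 5^{-2} = 1/25.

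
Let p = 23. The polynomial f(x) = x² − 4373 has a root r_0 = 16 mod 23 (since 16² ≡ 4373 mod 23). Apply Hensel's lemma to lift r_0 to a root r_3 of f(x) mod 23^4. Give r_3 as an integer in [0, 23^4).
r_3 = 33918 (mod 279841)

Hensel's recurrence: r_{i+1} = r_i − f(r_i)·(f′(r_i))^{-1} mod 23^{i+2}, with f′(x) = 2x. Iterate:
  r_0 = 16 (mod 23)
  r_1 = 62 (mod 529)
  r_2 = 9584 (mod 12167)
  r_3 = 33918 (mod 279841)
Final: r_3 = 33918, and one checks f(r_3) ≡ 0 mod 23^4.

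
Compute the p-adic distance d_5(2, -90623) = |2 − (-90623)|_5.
d_5(2, -90623) = 1/3125

Step 1 — x − y = 2 − (-90623) = 90625. Step 2 — v_5(90625) = 5 (factor: 90625 = (5^5 · 29); the sign does not affect v_p). Step 3 — |x − y|_5 = 5^{-5} = 1/3125.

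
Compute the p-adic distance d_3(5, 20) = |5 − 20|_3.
d_3(5, 20) = 1/3

Step 1 — x − y = 5 − 20 = -15. Step 2 — v_3(-15) = 1 (factor: -15 = −(3^1 · 5); the sign does not affect v_p). Step 3 — |x − y|_3 = 3^{-1} = 1/3.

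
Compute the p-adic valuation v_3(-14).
v_3(-14) = 0

v_3(n) is the largest exponent k such that 3^k divides n. Factor out: -14 = -3^0 · 14. (Sign doesn't affect v_p.) So v_3(-14) = 0.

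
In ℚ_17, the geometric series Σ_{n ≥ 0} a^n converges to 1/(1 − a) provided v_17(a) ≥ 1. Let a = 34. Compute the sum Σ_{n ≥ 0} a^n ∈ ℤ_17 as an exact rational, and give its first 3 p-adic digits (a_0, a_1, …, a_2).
Σ a^n = 1/(1 − a) = -1/33;  first 3 digits = (1, 2, 4)

v_17(a) = 1 ≥ 1, so the series converges in ℤ_17 to 1/(1 − a) = 1/(1 − 34) = -1/33. Expand this rational in ℤ_17: compute digits iteratively via d_i = x_i mod 17, x_{i+1} = (x_i − d_i)/17. The first 3 digits are (1, 2, 4).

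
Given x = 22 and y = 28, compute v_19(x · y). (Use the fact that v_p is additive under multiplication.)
v_19(616) = 0

v_p(x) = 0 (factor: 22 = 19^0 · 22); v_p(y) = 0 (factor: 28 = 19^0 · 28). Additivity: v_p(xy) = v_p(x) + v_p(y) = 0 + 0 = 0. (Direct check: xy = 616 = 19^0 · (616).)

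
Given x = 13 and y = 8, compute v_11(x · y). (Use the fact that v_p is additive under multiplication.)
v_11(104) = 0

v_p(x) = 0 (factor: 13 = 11^0 · 13); v_p(y) = 0 (factor: 8 = 11^0 · 8). Additivity: v_p(xy) = v_p(x) + v_p(y) = 0 + 0 = 0. (Direct check: xy = 104 = 11^0 · (104).)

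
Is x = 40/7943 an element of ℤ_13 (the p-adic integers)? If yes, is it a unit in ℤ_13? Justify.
x ∉ ℤ_13 (v_13(x) = -2 < 0)

ℤ_13 = {x ∈ ℚ_13 : v_13(x) ≥ 0} and ℤ_13^× = {x ∈ ℤ_13 : v_13(x) = 0}. Here v_13(40/7943) = v_13(num) − v_13(den) = -2; compare against these criteria.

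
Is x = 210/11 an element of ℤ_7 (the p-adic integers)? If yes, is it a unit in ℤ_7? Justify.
x ∈ ℤ_7 but not a unit; v_7(x) = 1 > 0

ℤ_7 = {x ∈ ℚ_7 : v_7(x) ≥ 0} and ℤ_7^× = {x ∈ ℤ_7 : v_7(x) = 0}. Here v_7(210/11) = v_7(num) − v_7(den) = 1; compare against these criteria.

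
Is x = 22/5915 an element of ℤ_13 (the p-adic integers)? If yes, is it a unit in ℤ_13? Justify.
x ∉ ℤ_13 (v_13(x) = -2 < 0)

ℤ_13 = {x ∈ ℚ_13 : v_13(x) ≥ 0} and ℤ_13^× = {x ∈ ℤ_13 : v_13(x) = 0}. Here v_13(22/5915) = v_13(num) − v_13(den) = -2; compare against these criteria.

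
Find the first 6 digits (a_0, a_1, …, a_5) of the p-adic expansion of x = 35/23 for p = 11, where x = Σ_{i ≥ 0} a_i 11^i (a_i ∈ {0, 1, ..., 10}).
(a_0, …, a_5) = (2, 10, 1, 7, 7, 6)

v_11(35/23) = 0 (numerator and denominator both coprime to 11), so x ∈ ℤ_11^×. Compute digits iteratively via a_i = x_i mod 11, x_{i+1} = (x_i − a_i)/11, with x_0 = x:
  x_0 = 35/23;  a_0 = 2;  x_1 = (x_0 − 2)/11 = -1/23
  x_1 = -1/23;  a_1 = 10;  x_2 = (x_1 − 10)/11 = -21/23
  x_2 = -21/23;  a_2 = 1;  x_3 = (x_2 − 1)/11 = -4/23
  x_3 = -4/23;  a_3 = 7;  x_4 = (x_3 − 7)/11 = -15/23
  x_4 = -15/23;  a_4 = 7;  x_5 = (x_4 − 7)/11 = -16/23
  x_5 = -16/23;  a_5 = 6;  x_6 = (x_5 − 6)/11 = -14/23
Digits: (2, 10, 1, 7, 7, 6).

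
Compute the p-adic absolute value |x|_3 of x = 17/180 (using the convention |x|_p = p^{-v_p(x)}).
|17/180|_3 = 9

Step 1 — compute v_3(x) by factoring powers of 3 out of the numerator and denominator: v_3(17/180) = -2. Step 2 — apply |x|_p = p^{-v_p(x)} = 3^{2} = 9.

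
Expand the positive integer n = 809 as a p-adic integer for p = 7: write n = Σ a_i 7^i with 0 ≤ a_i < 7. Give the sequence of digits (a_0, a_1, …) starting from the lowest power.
(a_0, a_1, …) = (4, 3, 2, 2)

Repeated division by 7 gives the digits low-to-high: 809 = 4 + 3·7^1 + 2·7^2 + 2·7^3. Digit sequence: (4, 3, 2, 2).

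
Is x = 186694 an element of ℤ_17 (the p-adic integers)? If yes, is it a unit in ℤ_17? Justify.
x ∈ ℤ_17 but not a unit; v_17(x) = 3 > 0

ℤ_17 = {x ∈ ℚ_17 : v_17(x) ≥ 0} and ℤ_17^× = {x ∈ ℤ_17 : v_17(x) = 0}. Here v_17(186694) = v_17(num) − v_17(den) = 3; compare against these criteria.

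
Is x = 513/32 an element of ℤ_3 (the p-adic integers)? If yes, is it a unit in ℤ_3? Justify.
x ∈ ℤ_3 but not a unit; v_3(x) = 3 > 0

ℤ_3 = {x ∈ ℚ_3 : v_3(x) ≥ 0} and ℤ_3^× = {x ∈ ℤ_3 : v_3(x) = 0}. Here v_3(513/32) = v_3(num) − v_3(den) = 3; compare against these criteria.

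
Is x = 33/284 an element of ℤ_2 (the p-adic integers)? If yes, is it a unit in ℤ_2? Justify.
x ∉ ℤ_2 (v_2(x) = -2 < 0)

ℤ_2 = {x ∈ ℚ_2 : v_2(x) ≥ 0} and ℤ_2^× = {x ∈ ℤ_2 : v_2(x) = 0}. Here v_2(33/284) = v_2(num) − v_2(den) = -2; compare against these criteria.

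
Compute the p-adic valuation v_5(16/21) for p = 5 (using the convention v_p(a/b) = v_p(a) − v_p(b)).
v_5(16/21) = 0

Factor powers of 5 from the numerator and denominator of the reduced fraction: 16 = 5^0 · 16 and 21 = 5^0 · 21. Apply v_p(a/b) = v_p(a) − v_p(b): v_5(16/21) = 0 − 0 = 0.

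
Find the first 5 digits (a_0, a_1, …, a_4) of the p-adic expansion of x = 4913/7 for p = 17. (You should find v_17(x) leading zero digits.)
(a_0, …, a_4) = (0, 0, 0, 5, 7)

v_17(4913/7) = 3, so a_0 = ... = a_2 = 0. Factor out: x = 17^3 · u with u = 1/7 a unit in ℤ_17. Expand u iteratively via a_{v+i} = u_i mod 17, u_{i+1} = (u_i − a_{v+i})/17:
  u_0 = 1/7;  a_3 = 5;  u_1 = (u_0 − 5)/17 = -2/7
  u_1 = -2/7;  a_4 = 7;  u_2 = (u_1 − 7)/17 = -3/7
Digits: (0, 0, 0, 5, 7).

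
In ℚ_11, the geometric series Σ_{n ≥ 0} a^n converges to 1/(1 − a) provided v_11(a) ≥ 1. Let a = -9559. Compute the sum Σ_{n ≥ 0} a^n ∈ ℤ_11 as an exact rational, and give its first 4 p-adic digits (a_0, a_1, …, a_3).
Σ a^n = 1/(1 − a) = 1/9560;  first 4 digits = (1, 0, 9, 3)

v_11(a) = 2 ≥ 1, so the series converges in ℤ_11 to 1/(1 − a) = 1/(1 − (-9559)) = 1/9560. Expand this rational in ℤ_11: compute digits iteratively via d_i = x_i mod 11, x_{i+1} = (x_i − d_i)/11. The first 4 digits are (1, 0, 9, 3).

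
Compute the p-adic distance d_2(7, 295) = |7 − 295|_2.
d_2(7, 295) = 1/32

Step 1 — x − y = 7 − 295 = -288. Step 2 — v_2(-288) = 5 (factor: -288 = −(2^5 · 9); the sign does not affect v_p). Step 3 — |x − y|_2 = 2^{-5} = 1/32.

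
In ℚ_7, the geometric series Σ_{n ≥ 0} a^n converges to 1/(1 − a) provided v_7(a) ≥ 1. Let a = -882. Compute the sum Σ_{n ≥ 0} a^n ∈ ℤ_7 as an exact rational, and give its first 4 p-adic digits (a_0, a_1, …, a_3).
Σ a^n = 1/(1 − a) = 1/883;  first 4 digits = (1, 0, 3, 4)

v_7(a) = 2 ≥ 1, so the series converges in ℤ_7 to 1/(1 − a) = 1/(1 − (-882)) = 1/883. Expand this rational in ℤ_7: compute digits iteratively via d_i = x_i mod 7, x_{i+1} = (x_i − d_i)/7. The first 4 digits are (1, 0, 3, 4).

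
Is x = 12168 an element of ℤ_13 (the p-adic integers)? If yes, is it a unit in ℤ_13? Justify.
x ∈ ℤ_13 but not a unit; v_13(x) = 2 > 0

ℤ_13 = {x ∈ ℚ_13 : v_13(x) ≥ 0} and ℤ_13^× = {x ∈ ℤ_13 : v_13(x) = 0}. Here v_13(12168) = v_13(num) − v_13(den) = 2; compare against these criteria.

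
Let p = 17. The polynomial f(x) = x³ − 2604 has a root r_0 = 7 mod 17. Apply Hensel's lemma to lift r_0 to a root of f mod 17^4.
r_3 = 12587 (mod 83521)

Hensel: r_{i+1} = r_i − f(r_i)/f′(r_i) mod 17^{i+2}, where f′(x) = 3x². Iterate:
  r_0 = 7 (mod 17)
  r_1 = 160 (mod 289)
  r_2 = 2761 (mod 4913)
  r_3 = 12587 (mod 83521)
Final: r = 12587 with f(r) ≡ 0 mod 17^4.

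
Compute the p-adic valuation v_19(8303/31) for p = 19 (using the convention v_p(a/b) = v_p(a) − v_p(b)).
v_19(8303/31) = 2

Factor powers of 19 from the numerator and denominator of the reduced fraction: 8303 = 19^2 · 23 and 31 = 19^0 · 31. Apply v_p(a/b) = v_p(a) − v_p(b): v_19(8303/31) = 2 − 0 = 2.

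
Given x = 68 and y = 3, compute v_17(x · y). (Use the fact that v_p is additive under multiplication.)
v_17(204) = 1

v_p(x) = 1 (factor: 68 = 17^1 · 4); v_p(y) = 0 (factor: 3 = 17^0 · 3). Additivity: v_p(xy) = v_p(x) + v_p(y) = 1 + 0 = 1. (Direct check: xy = 204 = 17^1 · (12).)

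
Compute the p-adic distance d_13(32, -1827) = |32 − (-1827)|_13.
d_13(32, -1827) = 1/169

Step 1 — x − y = 32 − (-1827) = 1859. Step 2 — v_13(1859) = 2 (factor: 1859 = (13^2 · 11); the sign does not affect v_p). Step 3 — |x − y|_13 = 13^{-2} = 1/169.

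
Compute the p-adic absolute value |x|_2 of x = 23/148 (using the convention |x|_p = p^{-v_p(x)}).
|23/148|_2 = 4

Step 1 — compute v_2(x) by factoring powers of 2 out of the numerator and denominator: v_2(23/148) = -2. Step 2 — apply |x|_p = p^{-v_p(x)} = 2^{2} = 4.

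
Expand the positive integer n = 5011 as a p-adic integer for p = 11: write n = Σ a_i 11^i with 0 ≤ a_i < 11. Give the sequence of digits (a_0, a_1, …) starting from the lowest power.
(a_0, a_1, …) = (6, 4, 8, 3)

Repeated division by 11 gives the digits low-to-high: 5011 = 6 + 4·11^1 + 8·11^2 + 3·11^3. Digit sequence: (6, 4, 8, 3).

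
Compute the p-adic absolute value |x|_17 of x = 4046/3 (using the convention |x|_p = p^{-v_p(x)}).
|4046/3|_17 = 1/289

Step 1 — compute v_17(x) by factoring powers of 17 out of the numerator and denominator: v_17(4046/3) = 2. Step 2 — apply |x|_p = p^{-v_p(x)} = 17^{-2} = 1/289.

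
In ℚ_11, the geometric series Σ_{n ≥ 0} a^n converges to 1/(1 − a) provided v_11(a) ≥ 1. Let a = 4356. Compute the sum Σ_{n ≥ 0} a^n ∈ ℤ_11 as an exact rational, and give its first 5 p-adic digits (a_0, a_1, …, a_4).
Σ a^n = 1/(1 − a) = -1/4355;  first 5 digits = (1, 0, 3, 3, 9)

v_11(a) = 2 ≥ 1, so the series converges in ℤ_11 to 1/(1 − a) = 1/(1 − 4356) = -1/4355. Expand this rational in ℤ_11: compute digits iteratively via d_i = x_i mod 11, x_{i+1} = (x_i − d_i)/11. The first 5 digits are (1, 0, 3, 3, 9).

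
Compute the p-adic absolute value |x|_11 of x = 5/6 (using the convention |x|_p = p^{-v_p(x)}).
|5/6|_11 = 1

Step 1 — compute v_11(x) by factoring powers of 11 out of the numerator and denominator: v_11(5/6) = 0. Step 2 — apply |x|_p = p^{-v_p(x)} = 11^{0} = 1.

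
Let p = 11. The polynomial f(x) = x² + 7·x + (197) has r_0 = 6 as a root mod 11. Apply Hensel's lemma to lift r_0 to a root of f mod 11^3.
r_2 = 1106 (mod 1331)

Hensel: r_{i+1} = r_i − f(r_i)·(f′(r_i))^{-1} mod 11^{i+2}, f′(x) = 2x + 7. Iterate:
  r_0 = 6 (mod 11)
  r_1 = 17 (mod 121)
  r_2 = 1106 (mod 1331)
Final: r = 1106 satisfies f(r) ≡ 0 mod 11^3.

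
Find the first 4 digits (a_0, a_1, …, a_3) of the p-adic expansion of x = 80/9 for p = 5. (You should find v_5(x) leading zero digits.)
(a_0, …, a_3) = (0, 4, 4, 3)

v_5(80/9) = 1, so a_0 = ... = a_0 = 0. Factor out: x = 5^1 · u with u = 16/9 a unit in ℤ_5. Expand u iteratively via a_{v+i} = u_i mod 5, u_{i+1} = (u_i − a_{v+i})/5:
  u_0 = 16/9;  a_1 = 4;  u_1 = (u_0 − 4)/5 = -4/9
  u_1 = -4/9;  a_2 = 4;  u_2 = (u_1 − 4)/5 = -8/9
  u_2 = -8/9;  a_3 = 3;  u_3 = (u_2 − 3)/5 = -7/9
Digits: (0, 4, 4, 3).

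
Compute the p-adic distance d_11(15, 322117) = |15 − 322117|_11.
d_11(15, 322117) = 1/161051

Step 1 — x − y = 15 − 322117 = -322102. Step 2 — v_11(-322102) = 5 (factor: -322102 = −(11^5 · 2); the sign does not affect v_p). Step 3 — |x − y|_11 = 11^{-5} = 1/161051.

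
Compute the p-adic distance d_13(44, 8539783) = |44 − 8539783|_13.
d_13(44, 8539783) = 1/371293

Step 1 — x − y = 44 − 8539783 = -8539739. Step 2 — v_13(-8539739) = 5 (factor: -8539739 = −(13^5 · 23); the sign does not affect v_p). Step 3 — |x − y|_13 = 13^{-5} = 1/371293.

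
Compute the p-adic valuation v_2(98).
v_2(98) = 1

v_2(n) is the largest exponent k such that 2^k divides n. Factor out: 98 = 2^1 · 49. (Sign doesn't affect v_p.) So v_2(98) = 1.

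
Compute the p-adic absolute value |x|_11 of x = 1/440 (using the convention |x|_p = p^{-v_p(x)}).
|1/440|_11 = 11

Step 1 — compute v_11(x) by factoring powers of 11 out of the numerator and denominator: v_11(1/440) = -1. Step 2 — apply |x|_p = p^{-v_p(x)} = 11^{1} = 11.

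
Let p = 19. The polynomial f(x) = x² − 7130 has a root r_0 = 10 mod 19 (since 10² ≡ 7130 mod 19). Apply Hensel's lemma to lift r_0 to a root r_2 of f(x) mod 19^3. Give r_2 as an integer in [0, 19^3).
r_2 = 1986 (mod 6859)

Hensel's recurrence: r_{i+1} = r_i − f(r_i)·(f′(r_i))^{-1} mod 19^{i+2}, with f′(x) = 2x. Iterate:
  r_0 = 10 (mod 19)
  r_1 = 181 (mod 361)
  r_2 = 1986 (mod 6859)
Final: r_2 = 1986, and one checks f(r_2) ≡ 0 mod 19^3.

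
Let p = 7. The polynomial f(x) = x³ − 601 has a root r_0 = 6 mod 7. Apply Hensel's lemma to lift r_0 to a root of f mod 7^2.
r_1 = 20 (mod 49)

Hensel: r_{i+1} = r_i − f(r_i)/f′(r_i) mod 7^{i+2}, where f′(x) = 3x². Iterate:
  r_0 = 6 (mod 7)
  r_1 = 20 (mod 49)
Final: r = 20 with f(r) ≡ 0 mod 7^2.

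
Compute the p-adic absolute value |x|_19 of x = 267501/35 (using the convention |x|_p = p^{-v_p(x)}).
|267501/35|_19 = 1/6859

Step 1 — compute v_19(x) by factoring powers of 19 out of the numerator and denominator: v_19(267501/35) = 3. Step 2 — apply |x|_p = p^{-v_p(x)} = 19^{-3} = 1/6859.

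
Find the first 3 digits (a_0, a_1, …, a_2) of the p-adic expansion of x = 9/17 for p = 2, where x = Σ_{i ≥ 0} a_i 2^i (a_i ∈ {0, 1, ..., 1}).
(a_0, …, a_2) = (1, 0, 0)

v_2(9/17) = 0 (numerator and denominator both coprime to 2), so x ∈ ℤ_2^×. Compute digits iteratively via a_i = x_i mod 2, x_{i+1} = (x_i − a_i)/2, with x_0 = x:
  x_0 = 9/17;  a_0 = 1;  x_1 = (x_0 − 1)/2 = -4/17
  x_1 = -4/17;  a_1 = 0;  x_2 = (x_1 − 0)/2 = -2/17
  x_2 = -2/17;  a_2 = 0;  x_3 = (x_2 − 0)/2 = -1/17
Digits: (1, 0, 0).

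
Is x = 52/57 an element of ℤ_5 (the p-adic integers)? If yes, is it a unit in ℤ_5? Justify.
x ∈ ℤ_5^× (unit); v_5(x) = 0

ℤ_5 = {x ∈ ℚ_5 : v_5(x) ≥ 0} and ℤ_5^× = {x ∈ ℤ_5 : v_5(x) = 0}. Here v_5(52/57) = v_5(num) − v_5(den) = 0; compare against these criteria.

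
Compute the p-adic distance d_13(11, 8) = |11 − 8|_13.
d_13(11, 8) = 1

Step 1 — x − y = 11 − 8 = 3. Step 2 — v_13(3) = 0 (factor: 3 = (13^0 · 3); the sign does not affect v_p). Step 3 — |x − y|_13 = 13^{0} = 1.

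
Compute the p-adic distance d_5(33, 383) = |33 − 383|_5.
d_5(33, 383) = 1/25

Step 1 — x − y = 33 − 383 = -350. Step 2 — v_5(-350) = 2 (factor: -350 = −(5^2 · 14); the sign does not affect v_p). Step 3 — |x − y|_5 = 5^{-2} = 1/25.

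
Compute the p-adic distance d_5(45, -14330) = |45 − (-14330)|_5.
d_5(45, -14330) = 1/625

Step 1 — x − y = 45 − (-14330) = 14375. Step 2 — v_5(14375) = 4 (factor: 14375 = (5^4 · 23); the sign does not affect v_p). Step 3 — |x − y|_5 = 5^{-4} = 1/625.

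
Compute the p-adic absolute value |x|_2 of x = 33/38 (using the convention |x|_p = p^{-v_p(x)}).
|33/38|_2 = 2

Step 1 — compute v_2(x) by factoring powers of 2 out of the numerator and denominator: v_2(33/38) = -1. Step 2 — apply |x|_p = p^{-v_p(x)} = 2^{1} = 2.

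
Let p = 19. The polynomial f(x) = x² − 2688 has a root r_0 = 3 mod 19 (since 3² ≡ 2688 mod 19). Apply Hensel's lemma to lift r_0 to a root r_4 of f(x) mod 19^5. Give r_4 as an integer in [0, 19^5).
r_4 = 1416472 (mod 2476099)

Hensel's recurrence: r_{i+1} = r_i − f(r_i)·(f′(r_i))^{-1} mod 19^{i+2}, with f′(x) = 2x. Iterate:
  r_0 = 3 (mod 19)
  r_1 = 269 (mod 361)
  r_2 = 3518 (mod 6859)
  r_3 = 113262 (mod 130321)
  r_4 = 1416472 (mod 2476099)
Final: r_4 = 1416472, and one checks f(r_4) ≡ 0 mod 19^5.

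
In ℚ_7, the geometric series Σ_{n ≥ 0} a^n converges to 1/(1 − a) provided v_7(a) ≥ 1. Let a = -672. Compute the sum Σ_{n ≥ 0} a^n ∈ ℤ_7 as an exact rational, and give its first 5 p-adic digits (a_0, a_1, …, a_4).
Σ a^n = 1/(1 − a) = 1/673;  first 5 digits = (1, 2, 4, 6, 1)

v_7(a) = 1 ≥ 1, so the series converges in ℤ_7 to 1/(1 − a) = 1/(1 − (-672)) = 1/673. Expand this rational in ℤ_7: compute digits iteratively via d_i = x_i mod 7, x_{i+1} = (x_i − d_i)/7. The first 5 digits are (1, 2, 4, 6, 1).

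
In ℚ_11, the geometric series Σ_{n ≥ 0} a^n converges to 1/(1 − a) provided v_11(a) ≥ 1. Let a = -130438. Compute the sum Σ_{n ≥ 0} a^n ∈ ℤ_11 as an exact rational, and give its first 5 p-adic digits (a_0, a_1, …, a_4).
Σ a^n = 1/(1 − a) = 1/130439;  first 5 digits = (1, 0, 0, 1, 2)

v_11(a) = 3 ≥ 1, so the series converges in ℤ_11 to 1/(1 − a) = 1/(1 − (-130438)) = 1/130439. Expand this rational in ℤ_11: compute digits iteratively via d_i = x_i mod 11, x_{i+1} = (x_i − d_i)/11. The first 5 digits are (1, 0, 0, 1, 2).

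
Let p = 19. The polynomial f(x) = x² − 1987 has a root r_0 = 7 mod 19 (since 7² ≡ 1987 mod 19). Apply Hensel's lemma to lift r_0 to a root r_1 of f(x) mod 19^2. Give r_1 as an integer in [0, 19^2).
r_1 = 197 (mod 361)

Hensel's recurrence: r_{i+1} = r_i − f(r_i)·(f′(r_i))^{-1} mod 19^{i+2}, with f′(x) = 2x. Iterate:
  r_0 = 7 (mod 19)
  r_1 = 197 (mod 361)
Final: r_1 = 197, and one checks f(r_1) ≡ 0 mod 19^2.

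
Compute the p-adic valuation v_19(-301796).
v_19(-301796) = 3

v_19(n) is the largest exponent k such that 19^k divides n. Factor out: -301796 = -19^3 · 44. (Sign doesn't affect v_p.) So v_19(-301796) = 3.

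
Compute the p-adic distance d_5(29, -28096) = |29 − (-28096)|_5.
d_5(29, -28096) = 1/3125

Step 1 — x − y = 29 − (-28096) = 28125. Step 2 — v_5(28125) = 5 (factor: 28125 = (5^5 · 9); the sign does not affect v_p). Step 3 — |x − y|_5 = 5^{-5} = 1/3125.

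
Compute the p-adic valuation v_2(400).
v_2(400) = 4

v_2(n) is the largest exponent k such that 2^k divides n. Factor out: 400 = 2^4 · 25. (Sign doesn't affect v_p.) So v_2(400) = 4.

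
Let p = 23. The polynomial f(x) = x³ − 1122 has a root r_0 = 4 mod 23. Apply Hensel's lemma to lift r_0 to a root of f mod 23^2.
r_1 = 4 (mod 529)

Hensel: r_{i+1} = r_i − f(r_i)/f′(r_i) mod 23^{i+2}, where f′(x) = 3x². Iterate:
  r_0 = 4 (mod 23)
  r_1 = 4 (mod 529)
Final: r = 4 with f(r) ≡ 0 mod 23^2.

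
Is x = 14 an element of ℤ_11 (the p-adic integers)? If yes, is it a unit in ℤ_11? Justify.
x ∈ ℤ_11^× (unit); v_11(x) = 0

ℤ_11 = {x ∈ ℚ_11 : v_11(x) ≥ 0} and ℤ_11^× = {x ∈ ℤ_11 : v_11(x) = 0}. Here v_11(14) = v_11(num) − v_11(den) = 0; compare against these criteria.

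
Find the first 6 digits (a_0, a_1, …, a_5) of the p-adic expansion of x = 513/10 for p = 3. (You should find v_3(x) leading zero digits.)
(a_0, …, a_5) = (0, 0, 0, 1, 0, 1)

v_3(513/10) = 3, so a_0 = ... = a_2 = 0. Factor out: x = 3^3 · u with u = 19/10 a unit in ℤ_3. Expand u iteratively via a_{v+i} = u_i mod 3, u_{i+1} = (u_i − a_{v+i})/3:
  u_0 = 19/10;  a_3 = 1;  u_1 = (u_0 − 1)/3 = 3/10
  u_1 = 3/10;  a_4 = 0;  u_2 = (u_1 − 0)/3 = 1/10
  u_2 = 1/10;  a_5 = 1;  u_3 = (u_2 − 1)/3 = -3/10
Digits: (0, 0, 0, 1, 0, 1).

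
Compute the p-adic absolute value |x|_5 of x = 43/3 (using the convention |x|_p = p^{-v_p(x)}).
|43/3|_5 = 1

Step 1 — compute v_5(x) by factoring powers of 5 out of the numerator and denominator: v_5(43/3) = 0. Step 2 — apply |x|_p = p^{-v_p(x)} = 5^{0} = 1.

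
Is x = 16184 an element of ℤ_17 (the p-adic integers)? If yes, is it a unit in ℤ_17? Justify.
x ∈ ℤ_17 but not a unit; v_17(x) = 2 > 0

ℤ_17 = {x ∈ ℚ_17 : v_17(x) ≥ 0} and ℤ_17^× = {x ∈ ℤ_17 : v_17(x) = 0}. Here v_17(16184) = v_17(num) − v_17(den) = 2; compare against these criteria.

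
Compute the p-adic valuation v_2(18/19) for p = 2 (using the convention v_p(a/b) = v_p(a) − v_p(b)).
v_2(18/19) = 1

Factor powers of 2 from the numerator and denominator of the reduced fraction: 18 = 2^1 · 9 and 19 = 2^0 · 19. Apply v_p(a/b) = v_p(a) − v_p(b): v_2(18/19) = 1 − 0 = 1.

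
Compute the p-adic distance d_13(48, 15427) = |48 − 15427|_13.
d_13(48, 15427) = 1/2197

Step 1 — x − y = 48 − 15427 = -15379. Step 2 — v_13(-15379) = 3 (factor: -15379 = −(13^3 · 7); the sign does not affect v_p). Step 3 — |x − y|_13 = 13^{-3} = 1/2197.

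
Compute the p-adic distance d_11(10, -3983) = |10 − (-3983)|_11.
d_11(10, -3983) = 1/1331

Step 1 — x − y = 10 − (-3983) = 3993. Step 2 — v_11(3993) = 3 (factor: 3993 = (11^3 · 3); the sign does not affect v_p). Step 3 — |x − y|_11 = 11^{-3} = 1/1331.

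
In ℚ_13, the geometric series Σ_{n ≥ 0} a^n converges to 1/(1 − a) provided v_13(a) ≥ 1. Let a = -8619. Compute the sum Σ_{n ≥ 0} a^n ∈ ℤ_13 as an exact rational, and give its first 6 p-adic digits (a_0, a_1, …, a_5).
Σ a^n = 1/(1 − a) = 1/8620;  first 6 digits = (1, 0, 1, 9, 0, 5)

v_13(a) = 2 ≥ 1, so the series converges in ℤ_13 to 1/(1 − a) = 1/(1 − (-8619)) = 1/8620. Expand this rational in ℤ_13: compute digits iteratively via d_i = x_i mod 13, x_{i+1} = (x_i − d_i)/13. The first 6 digits are (1, 0, 1, 9, 0, 5).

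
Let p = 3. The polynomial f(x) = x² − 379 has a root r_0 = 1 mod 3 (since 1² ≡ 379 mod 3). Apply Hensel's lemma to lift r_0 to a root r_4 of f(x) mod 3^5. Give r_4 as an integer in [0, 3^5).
r_4 = 190 (mod 243)

Hensel's recurrence: r_{i+1} = r_i − f(r_i)·(f′(r_i))^{-1} mod 3^{i+2}, with f′(x) = 2x. Iterate:
  r_0 = 1 (mod 3)
  r_1 = 1 (mod 9)
  r_2 = 1 (mod 27)
  r_3 = 28 (mod 81)
  r_4 = 190 (mod 243)
Final: r_4 = 190, and one checks f(r_4) ≡ 0 mod 3^5.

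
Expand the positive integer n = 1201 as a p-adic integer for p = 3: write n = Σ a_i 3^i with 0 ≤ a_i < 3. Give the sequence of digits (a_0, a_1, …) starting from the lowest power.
(a_0, a_1, …) = (1, 1, 1, 2, 2, 1, 1)

Repeated division by 3 gives the digits low-to-high: 1201 = 1 + 1·3^1 + 1·3^2 + 2·3^3 + 2·3^4 + 1·3^5 + 1·3^6. Digit sequence: (1, 1, 1, 2, 2, 1, 1).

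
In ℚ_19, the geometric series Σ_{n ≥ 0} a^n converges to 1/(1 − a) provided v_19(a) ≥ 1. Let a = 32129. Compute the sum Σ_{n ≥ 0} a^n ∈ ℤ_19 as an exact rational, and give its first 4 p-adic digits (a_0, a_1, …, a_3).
Σ a^n = 1/(1 − a) = -1/32128;  first 4 digits = (1, 0, 13, 4)

v_19(a) = 2 ≥ 1, so the series converges in ℤ_19 to 1/(1 − a) = 1/(1 − 32129) = -1/32128. Expand this rational in ℤ_19: compute digits iteratively via d_i = x_i mod 19, x_{i+1} = (x_i − d_i)/19. The first 4 digits are (1, 0, 13, 4).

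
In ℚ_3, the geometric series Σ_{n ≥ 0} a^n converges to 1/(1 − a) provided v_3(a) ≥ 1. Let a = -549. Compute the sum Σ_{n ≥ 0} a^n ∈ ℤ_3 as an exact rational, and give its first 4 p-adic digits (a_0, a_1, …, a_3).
Σ a^n = 1/(1 − a) = 1/550;  first 4 digits = (1, 0, 2, 0)

v_3(a) = 2 ≥ 1, so the series converges in ℤ_3 to 1/(1 − a) = 1/(1 − (-549)) = 1/550. Expand this rational in ℤ_3: compute digits iteratively via d_i = x_i mod 3, x_{i+1} = (x_i − d_i)/3. The first 4 digits are (1, 0, 2, 0).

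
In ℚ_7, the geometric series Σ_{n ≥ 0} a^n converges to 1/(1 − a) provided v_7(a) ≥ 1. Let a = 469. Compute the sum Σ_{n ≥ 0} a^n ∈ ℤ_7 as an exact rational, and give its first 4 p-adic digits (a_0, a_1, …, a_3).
Σ a^n = 1/(1 − a) = -1/468;  first 4 digits = (1, 4, 4, 6)

v_7(a) = 1 ≥ 1, so the series converges in ℤ_7 to 1/(1 − a) = 1/(1 − 469) = -1/468. Expand this rational in ℤ_7: compute digits iteratively via d_i = x_i mod 7, x_{i+1} = (x_i − d_i)/7. The first 4 digits are (1, 4, 4, 6).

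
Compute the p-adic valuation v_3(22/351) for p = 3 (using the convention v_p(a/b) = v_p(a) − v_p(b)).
v_3(22/351) = -3

Factor powers of 3 from the numerator and denominator of the reduced fraction: 22 = 3^0 · 22 and 351 = 3^3 · 13. Apply v_p(a/b) = v_p(a) − v_p(b): v_3(22/351) = 0 − 3 = -3.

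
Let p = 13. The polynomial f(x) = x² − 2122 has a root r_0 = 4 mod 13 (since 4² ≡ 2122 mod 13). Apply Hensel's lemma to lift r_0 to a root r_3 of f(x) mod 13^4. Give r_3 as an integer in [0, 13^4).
r_3 = 1577 (mod 28561)

Hensel's recurrence: r_{i+1} = r_i − f(r_i)·(f′(r_i))^{-1} mod 13^{i+2}, with f′(x) = 2x. Iterate:
  r_0 = 4 (mod 13)
  r_1 = 56 (mod 169)
  r_2 = 1577 (mod 2197)
  r_3 = 1577 (mod 28561)
Final: r_3 = 1577, and one checks f(r_3) ≡ 0 mod 13^4.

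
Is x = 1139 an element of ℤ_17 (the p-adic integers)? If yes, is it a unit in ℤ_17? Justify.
x ∈ ℤ_17 but not a unit; v_17(x) = 1 > 0

ℤ_17 = {x ∈ ℚ_17 : v_17(x) ≥ 0} and ℤ_17^× = {x ∈ ℤ_17 : v_17(x) = 0}. Here v_17(1139) = v_17(num) − v_17(den) = 1; compare against these criteria.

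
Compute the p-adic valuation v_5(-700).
v_5(-700) = 2

v_5(n) is the largest exponent k such that 5^k divides n. Factor out: -700 = -5^2 · 28. (Sign doesn't affect v_p.) So v_5(-700) = 2.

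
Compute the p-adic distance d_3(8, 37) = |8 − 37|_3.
d_3(8, 37) = 1

Step 1 — x − y = 8 − 37 = -29. Step 2 — v_3(-29) = 0 (factor: -29 = −(3^0 · 29); the sign does not affect v_p). Step 3 — |x − y|_3 = 3^{0} = 1.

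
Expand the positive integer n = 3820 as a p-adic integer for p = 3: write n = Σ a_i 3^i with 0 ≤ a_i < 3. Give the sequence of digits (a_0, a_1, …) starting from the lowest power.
(a_0, a_1, …) = (1, 1, 1, 0, 2, 0, 2, 1)

Repeated division by 3 gives the digits low-to-high: 3820 = 1 + 1·3^1 + 1·3^2 + 2·3^4 + 2·3^6 + 1·3^7. Digit sequence: (1, 1, 1, 0, 2, 0, 2, 1).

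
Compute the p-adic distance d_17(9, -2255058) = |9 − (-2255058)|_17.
d_17(9, -2255058) = 1/83521

Step 1 — x − y = 9 − (-2255058) = 2255067. Step 2 — v_17(2255067) = 4 (factor: 2255067 = (17^4 · 27); the sign does not affect v_p). Step 3 — |x − y|_17 = 17^{-4} = 1/83521.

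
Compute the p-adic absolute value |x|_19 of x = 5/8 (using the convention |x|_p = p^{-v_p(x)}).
|5/8|_19 = 1

Step 1 — compute v_19(x) by factoring powers of 19 out of the numerator and denominator: v_19(5/8) = 0. Step 2 — apply |x|_p = p^{-v_p(x)} = 19^{0} = 1.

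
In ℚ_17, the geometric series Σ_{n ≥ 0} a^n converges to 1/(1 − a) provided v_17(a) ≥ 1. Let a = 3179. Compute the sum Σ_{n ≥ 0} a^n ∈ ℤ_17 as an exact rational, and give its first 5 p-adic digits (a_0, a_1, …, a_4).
Σ a^n = 1/(1 − a) = -1/3178;  first 5 digits = (1, 0, 11, 0, 2)

v_17(a) = 2 ≥ 1, so the series converges in ℤ_17 to 1/(1 − a) = 1/(1 − 3179) = -1/3178. Expand this rational in ℤ_17: compute digits iteratively via d_i = x_i mod 17, x_{i+1} = (x_i − d_i)/17. The first 5 digits are (1, 0, 11, 0, 2).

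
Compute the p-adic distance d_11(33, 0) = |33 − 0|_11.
d_11(33, 0) = 1/11

Step 1 — x − y = 33 − 0 = 33. Step 2 — v_11(33) = 1 (factor: 33 = (11^1 · 3); the sign does not affect v_p). Step 3 — |x − y|_11 = 11^{-1} = 1/11.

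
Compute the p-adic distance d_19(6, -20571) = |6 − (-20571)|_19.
d_19(6, -20571) = 1/6859

Step 1 — x − y = 6 − (-20571) = 20577. Step 2 — v_19(20577) = 3 (factor: 20577 = (19^3 · 3); the sign does not affect v_p). Step 3 — |x − y|_19 = 19^{-3} = 1/6859.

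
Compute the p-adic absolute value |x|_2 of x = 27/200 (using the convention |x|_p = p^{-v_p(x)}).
|27/200|_2 = 8

Step 1 — compute v_2(x) by factoring powers of 2 out of the numerator and denominator: v_2(27/200) = -3. Step 2 — apply |x|_p = p^{-v_p(x)} = 2^{3} = 8.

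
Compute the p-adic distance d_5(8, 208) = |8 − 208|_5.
d_5(8, 208) = 1/25

Step 1 — x − y = 8 − 208 = -200. Step 2 — v_5(-200) = 2 (factor: -200 = −(5^2 · 8); the sign does not affect v_p). Step 3 — |x − y|_5 = 5^{-2} = 1/25.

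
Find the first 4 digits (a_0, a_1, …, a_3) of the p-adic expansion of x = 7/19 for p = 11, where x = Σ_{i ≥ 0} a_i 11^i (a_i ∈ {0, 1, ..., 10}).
(a_0, …, a_3) = (5, 10, 6, 4)

v_11(7/19) = 0 (numerator and denominator both coprime to 11), so x ∈ ℤ_11^×. Compute digits iteratively via a_i = x_i mod 11, x_{i+1} = (x_i − a_i)/11, with x_0 = x:
  x_0 = 7/19;  a_0 = 5;  x_1 = (x_0 − 5)/11 = -8/19
  x_1 = -8/19;  a_1 = 10;  x_2 = (x_1 − 10)/11 = -18/19
  x_2 = -18/19;  a_2 = 6;  x_3 = (x_2 − 6)/11 = -12/19
  x_3 = -12/19;  a_3 = 4;  x_4 = (x_3 − 4)/11 = -8/19
Digits: (5, 10, 6, 4).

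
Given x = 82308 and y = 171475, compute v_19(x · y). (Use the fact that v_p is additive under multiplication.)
v_19(14113764300) = 6

v_p(x) = 3 (factor: 82308 = 19^3 · 12); v_p(y) = 3 (factor: 171475 = 19^3 · 25). Additivity: v_p(xy) = v_p(x) + v_p(y) = 3 + 3 = 6. (Direct check: xy = 14113764300 = 19^6 · (300).)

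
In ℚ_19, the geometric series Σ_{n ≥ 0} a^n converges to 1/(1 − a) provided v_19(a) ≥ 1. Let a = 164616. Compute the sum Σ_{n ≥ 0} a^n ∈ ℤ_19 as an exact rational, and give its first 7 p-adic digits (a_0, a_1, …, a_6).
Σ a^n = 1/(1 − a) = -1/164615;  first 7 digits = (1, 0, 0, 5, 1, 0, 6)

v_19(a) = 3 ≥ 1, so the series converges in ℤ_19 to 1/(1 − a) = 1/(1 − 164616) = -1/164615. Expand this rational in ℤ_19: compute digits iteratively via d_i = x_i mod 19, x_{i+1} = (x_i − d_i)/19. The first 7 digits are (1, 0, 0, 5, 1, 0, 6).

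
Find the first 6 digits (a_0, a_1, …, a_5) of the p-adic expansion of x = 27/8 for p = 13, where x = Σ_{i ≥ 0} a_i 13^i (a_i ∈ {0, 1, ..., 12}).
(a_0, …, a_5) = (5, 8, 1, 8, 1, 8)

v_13(27/8) = 0 (numerator and denominator both coprime to 13), so x ∈ ℤ_13^×. Compute digits iteratively via a_i = x_i mod 13, x_{i+1} = (x_i − a_i)/13, with x_0 = x:
  x_0 = 27/8;  a_0 = 5;  x_1 = (x_0 − 5)/13 = -1/8
  x_1 = -1/8;  a_1 = 8;  x_2 = (x_1 − 8)/13 = -5/8
  x_2 = -5/8;  a_2 = 1;  x_3 = (x_2 − 1)/13 = -1/8
  x_3 = -1/8;  a_3 = 8;  x_4 = (x_3 − 8)/13 = -5/8
  x_4 = -5/8;  a_4 = 1;  x_5 = (x_4 − 1)/13 = -1/8
  x_5 = -1/8;  a_5 = 8;  x_6 = (x_5 − 8)/13 = -5/8
Digits: (5, 8, 1, 8, 1, 8).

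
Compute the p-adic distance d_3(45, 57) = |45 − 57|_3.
d_3(45, 57) = 1/3

Step 1 — x − y = 45 − 57 = -12. Step 2 — v_3(-12) = 1 (factor: -12 = −(3^1 · 4); the sign does not affect v_p). Step 3 — |x − y|_3 = 3^{-1} = 1/3.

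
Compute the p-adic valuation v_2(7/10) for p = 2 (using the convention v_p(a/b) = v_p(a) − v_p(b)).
v_2(7/10) = -1

Factor powers of 2 from the numerator and denominator of the reduced fraction: 7 = 2^0 · 7 and 10 = 2^1 · 5. Apply v_p(a/b) = v_p(a) − v_p(b): v_2(7/10) = 0 − 1 = -1.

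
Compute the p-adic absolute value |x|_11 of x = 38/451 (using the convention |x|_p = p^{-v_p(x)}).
|38/451|_11 = 11

Step 1 — compute v_11(x) by factoring powers of 11 out of the numerator and denominator: v_11(38/451) = -1. Step 2 — apply |x|_p = p^{-v_p(x)} = 11^{1} = 11.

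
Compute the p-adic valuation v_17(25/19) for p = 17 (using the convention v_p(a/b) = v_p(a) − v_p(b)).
v_17(25/19) = 0

Factor powers of 17 from the numerator and denominator of the reduced fraction: 25 = 17^0 · 25 and 19 = 17^0 · 19. Apply v_p(a/b) = v_p(a) − v_p(b): v_17(25/19) = 0 − 0 = 0.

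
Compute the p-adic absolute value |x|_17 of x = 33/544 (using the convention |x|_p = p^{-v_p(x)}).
|33/544|_17 = 17

Step 1 — compute v_17(x) by factoring powers of 17 out of the numerator and denominator: v_17(33/544) = -1. Step 2 — apply |x|_p = p^{-v_p(x)} = 17^{1} = 17.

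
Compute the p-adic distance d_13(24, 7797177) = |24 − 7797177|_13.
d_13(24, 7797177) = 1/371293

Step 1 — x − y = 24 − 7797177 = -7797153. Step 2 — v_13(-7797153) = 5 (factor: -7797153 = −(13^5 · 21); the sign does not affect v_p). Step 3 — |x − y|_13 = 13^{-5} = 1/371293.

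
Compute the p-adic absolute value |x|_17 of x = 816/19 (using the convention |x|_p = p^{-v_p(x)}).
|816/19|_17 = 1/17

Step 1 — compute v_17(x) by factoring powers of 17 out of the numerator and denominator: v_17(816/19) = 1. Step 2 — apply |x|_p = p^{-v_p(x)} = 17^{-1} = 1/17.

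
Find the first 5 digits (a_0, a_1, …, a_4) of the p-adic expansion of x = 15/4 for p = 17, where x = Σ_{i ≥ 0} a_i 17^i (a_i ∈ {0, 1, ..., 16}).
(a_0, …, a_4) = (8, 4, 4, 4, 4)

v_17(15/4) = 0 (numerator and denominator both coprime to 17), so x ∈ ℤ_17^×. Compute digits iteratively via a_i = x_i mod 17, x_{i+1} = (x_i − a_i)/17, with x_0 = x:
  x_0 = 15/4;  a_0 = 8;  x_1 = (x_0 − 8)/17 = -1/4
  x_1 = -1/4;  a_1 = 4;  x_2 = (x_1 − 4)/17 = -1/4
  x_2 = -1/4;  a_2 = 4;  x_3 = (x_2 − 4)/17 = -1/4
  x_3 = -1/4;  a_3 = 4;  x_4 = (x_3 − 4)/17 = -1/4
  x_4 = -1/4;  a_4 = 4;  x_5 = (x_4 − 4)/17 = -1/4
Digits: (8, 4, 4, 4, 4).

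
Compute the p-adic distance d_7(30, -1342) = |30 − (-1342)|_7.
d_7(30, -1342) = 1/343

Step 1 — x − y = 30 − (-1342) = 1372. Step 2 — v_7(1372) = 3 (factor: 1372 = (7^3 · 4); the sign does not affect v_p). Step 3 — |x − y|_7 = 7^{-3} = 1/343.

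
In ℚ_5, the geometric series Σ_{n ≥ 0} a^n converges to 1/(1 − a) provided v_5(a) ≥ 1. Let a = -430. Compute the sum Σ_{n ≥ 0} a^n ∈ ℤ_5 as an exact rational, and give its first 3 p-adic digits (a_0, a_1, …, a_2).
Σ a^n = 1/(1 − a) = 1/431;  first 3 digits = (1, 4, 3)

v_5(a) = 1 ≥ 1, so the series converges in ℤ_5 to 1/(1 − a) = 1/(1 − (-430)) = 1/431. Expand this rational in ℤ_5: compute digits iteratively via d_i = x_i mod 5, x_{i+1} = (x_i − d_i)/5. The first 3 digits are (1, 4, 3).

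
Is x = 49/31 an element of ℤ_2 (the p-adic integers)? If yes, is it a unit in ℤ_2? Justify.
x ∈ ℤ_2^× (unit); v_2(x) = 0

ℤ_2 = {x ∈ ℚ_2 : v_2(x) ≥ 0} and ℤ_2^× = {x ∈ ℤ_2 : v_2(x) = 0}. Here v_2(49/31) = v_2(num) − v_2(den) = 0; compare against these criteria.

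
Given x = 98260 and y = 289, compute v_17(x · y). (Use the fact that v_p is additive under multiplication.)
v_17(28397140) = 5

v_p(x) = 3 (factor: 98260 = 17^3 · 20); v_p(y) = 2 (factor: 289 = 17^2 · 1). Additivity: v_p(xy) = v_p(x) + v_p(y) = 3 + 2 = 5. (Direct check: xy = 28397140 = 17^5 · (20).)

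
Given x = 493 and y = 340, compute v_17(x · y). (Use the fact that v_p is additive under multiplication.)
v_17(167620) = 2

v_p(x) = 1 (factor: 493 = 17^1 · 29); v_p(y) = 1 (factor: 340 = 17^1 · 20). Additivity: v_p(xy) = v_p(x) + v_p(y) = 1 + 1 = 2. (Direct check: xy = 167620 = 17^2 · (580).)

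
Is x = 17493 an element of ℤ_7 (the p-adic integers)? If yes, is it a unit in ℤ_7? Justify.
x ∈ ℤ_7 but not a unit; v_7(x) = 3 > 0

ℤ_7 = {x ∈ ℚ_7 : v_7(x) ≥ 0} and ℤ_7^× = {x ∈ ℤ_7 : v_7(x) = 0}. Here v_7(17493) = v_7(num) − v_7(den) = 3; compare against these criteria.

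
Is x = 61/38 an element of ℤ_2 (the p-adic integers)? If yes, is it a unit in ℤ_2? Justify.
x ∉ ℤ_2 (v_2(x) = -1 < 0)

ℤ_2 = {x ∈ ℚ_2 : v_2(x) ≥ 0} and ℤ_2^× = {x ∈ ℤ_2 : v_2(x) = 0}. Here v_2(61/38) = v_2(num) − v_2(den) = -1; compare against these criteria.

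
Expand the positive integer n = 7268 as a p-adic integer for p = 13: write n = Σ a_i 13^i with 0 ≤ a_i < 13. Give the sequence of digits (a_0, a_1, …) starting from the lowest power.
(a_0, a_1, …) = (1, 0, 4, 3)

Repeated division by 13 gives the digits low-to-high: 7268 = 1 + 4·13^2 + 3·13^3. Digit sequence: (1, 0, 4, 3).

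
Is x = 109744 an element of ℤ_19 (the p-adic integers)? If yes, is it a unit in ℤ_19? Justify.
x ∈ ℤ_19 but not a unit; v_19(x) = 3 > 0

ℤ_19 = {x ∈ ℚ_19 : v_19(x) ≥ 0} and ℤ_19^× = {x ∈ ℤ_19 : v_19(x) = 0}. Here v_19(109744) = v_19(num) − v_19(den) = 3; compare against these criteria.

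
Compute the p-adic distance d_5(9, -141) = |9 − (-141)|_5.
d_5(9, -141) = 1/25

Step 1 — x − y = 9 − (-141) = 150. Step 2 — v_5(150) = 2 (factor: 150 = (5^2 · 6); the sign does not affect v_p). Step 3 — |x − y|_5 = 5^{-2} = 1/25.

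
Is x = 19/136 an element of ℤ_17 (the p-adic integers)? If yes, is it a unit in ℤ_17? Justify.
x ∉ ℤ_17 (v_17(x) = -1 < 0)

ℤ_17 = {x ∈ ℚ_17 : v_17(x) ≥ 0} and ℤ_17^× = {x ∈ ℤ_17 : v_17(x) = 0}. Here v_17(19/136) = v_17(num) − v_17(den) = -1; compare against these criteria.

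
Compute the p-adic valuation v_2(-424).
v_2(-424) = 3

v_2(n) is the largest exponent k such that 2^k divides n. Factor out: -424 = -2^3 · 53. (Sign doesn't affect v_p.) So v_2(-424) = 3.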